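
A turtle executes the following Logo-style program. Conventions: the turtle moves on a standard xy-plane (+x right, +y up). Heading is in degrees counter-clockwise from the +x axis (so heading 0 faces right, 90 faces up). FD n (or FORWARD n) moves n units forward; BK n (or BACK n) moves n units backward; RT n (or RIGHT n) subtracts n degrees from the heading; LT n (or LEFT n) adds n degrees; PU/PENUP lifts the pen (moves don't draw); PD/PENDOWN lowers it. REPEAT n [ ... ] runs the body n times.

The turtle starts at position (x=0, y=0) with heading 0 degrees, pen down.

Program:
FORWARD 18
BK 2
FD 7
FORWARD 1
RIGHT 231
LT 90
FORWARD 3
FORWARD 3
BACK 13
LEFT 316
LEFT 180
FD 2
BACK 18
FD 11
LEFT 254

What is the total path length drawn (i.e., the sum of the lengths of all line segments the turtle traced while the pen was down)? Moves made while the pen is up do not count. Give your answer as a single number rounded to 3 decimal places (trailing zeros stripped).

Answer: 78

Derivation:
Executing turtle program step by step:
Start: pos=(0,0), heading=0, pen down
FD 18: (0,0) -> (18,0) [heading=0, draw]
BK 2: (18,0) -> (16,0) [heading=0, draw]
FD 7: (16,0) -> (23,0) [heading=0, draw]
FD 1: (23,0) -> (24,0) [heading=0, draw]
RT 231: heading 0 -> 129
LT 90: heading 129 -> 219
FD 3: (24,0) -> (21.669,-1.888) [heading=219, draw]
FD 3: (21.669,-1.888) -> (19.337,-3.776) [heading=219, draw]
BK 13: (19.337,-3.776) -> (29.44,4.405) [heading=219, draw]
LT 316: heading 219 -> 175
LT 180: heading 175 -> 355
FD 2: (29.44,4.405) -> (31.432,4.231) [heading=355, draw]
BK 18: (31.432,4.231) -> (13.501,5.8) [heading=355, draw]
FD 11: (13.501,5.8) -> (24.459,4.841) [heading=355, draw]
LT 254: heading 355 -> 249
Final: pos=(24.459,4.841), heading=249, 10 segment(s) drawn

Segment lengths:
  seg 1: (0,0) -> (18,0), length = 18
  seg 2: (18,0) -> (16,0), length = 2
  seg 3: (16,0) -> (23,0), length = 7
  seg 4: (23,0) -> (24,0), length = 1
  seg 5: (24,0) -> (21.669,-1.888), length = 3
  seg 6: (21.669,-1.888) -> (19.337,-3.776), length = 3
  seg 7: (19.337,-3.776) -> (29.44,4.405), length = 13
  seg 8: (29.44,4.405) -> (31.432,4.231), length = 2
  seg 9: (31.432,4.231) -> (13.501,5.8), length = 18
  seg 10: (13.501,5.8) -> (24.459,4.841), length = 11
Total = 78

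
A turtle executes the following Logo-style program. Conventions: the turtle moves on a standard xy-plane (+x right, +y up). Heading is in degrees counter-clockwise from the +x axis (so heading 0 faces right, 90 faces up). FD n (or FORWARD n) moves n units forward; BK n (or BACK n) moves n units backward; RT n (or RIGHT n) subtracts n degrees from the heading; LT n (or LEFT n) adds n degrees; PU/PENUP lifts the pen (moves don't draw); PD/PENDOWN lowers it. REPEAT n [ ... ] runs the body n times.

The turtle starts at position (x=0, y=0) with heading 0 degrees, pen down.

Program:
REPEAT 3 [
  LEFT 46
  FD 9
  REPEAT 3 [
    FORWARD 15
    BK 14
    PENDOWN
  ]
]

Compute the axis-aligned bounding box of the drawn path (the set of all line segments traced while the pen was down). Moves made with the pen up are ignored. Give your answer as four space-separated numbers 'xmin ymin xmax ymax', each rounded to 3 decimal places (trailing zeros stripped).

Answer: -11.405 0 18.061 38.022

Derivation:
Executing turtle program step by step:
Start: pos=(0,0), heading=0, pen down
REPEAT 3 [
  -- iteration 1/3 --
  LT 46: heading 0 -> 46
  FD 9: (0,0) -> (6.252,6.474) [heading=46, draw]
  REPEAT 3 [
    -- iteration 1/3 --
    FD 15: (6.252,6.474) -> (16.672,17.264) [heading=46, draw]
    BK 14: (16.672,17.264) -> (6.947,7.193) [heading=46, draw]
    PD: pen down
    -- iteration 2/3 --
    FD 15: (6.947,7.193) -> (17.366,17.983) [heading=46, draw]
    BK 14: (17.366,17.983) -> (7.641,7.913) [heading=46, draw]
    PD: pen down
    -- iteration 3/3 --
    FD 15: (7.641,7.913) -> (18.061,18.703) [heading=46, draw]
    BK 14: (18.061,18.703) -> (8.336,8.632) [heading=46, draw]
    PD: pen down
  ]
  -- iteration 2/3 --
  LT 46: heading 46 -> 92
  FD 9: (8.336,8.632) -> (8.022,17.627) [heading=92, draw]
  REPEAT 3 [
    -- iteration 1/3 --
    FD 15: (8.022,17.627) -> (7.498,32.617) [heading=92, draw]
    BK 14: (7.498,32.617) -> (7.987,18.626) [heading=92, draw]
    PD: pen down
    -- iteration 2/3 --
    FD 15: (7.987,18.626) -> (7.463,33.617) [heading=92, draw]
    BK 14: (7.463,33.617) -> (7.952,19.625) [heading=92, draw]
    PD: pen down
    -- iteration 3/3 --
    FD 15: (7.952,19.625) -> (7.429,34.616) [heading=92, draw]
    BK 14: (7.429,34.616) -> (7.917,20.625) [heading=92, draw]
    PD: pen down
  ]
  -- iteration 3/3 --
  LT 46: heading 92 -> 138
  FD 9: (7.917,20.625) -> (1.229,26.647) [heading=138, draw]
  REPEAT 3 [
    -- iteration 1/3 --
    FD 15: (1.229,26.647) -> (-9.918,36.684) [heading=138, draw]
    BK 14: (-9.918,36.684) -> (0.486,27.316) [heading=138, draw]
    PD: pen down
    -- iteration 2/3 --
    FD 15: (0.486,27.316) -> (-10.662,37.353) [heading=138, draw]
    BK 14: (-10.662,37.353) -> (-0.257,27.985) [heading=138, draw]
    PD: pen down
    -- iteration 3/3 --
    FD 15: (-0.257,27.985) -> (-11.405,38.022) [heading=138, draw]
    BK 14: (-11.405,38.022) -> (-1.001,28.654) [heading=138, draw]
    PD: pen down
  ]
]
Final: pos=(-1.001,28.654), heading=138, 21 segment(s) drawn

Segment endpoints: x in {-11.405, -10.662, -9.918, -1.001, -0.257, 0, 0.486, 1.229, 6.252, 6.947, 7.429, 7.463, 7.498, 7.641, 7.917, 7.952, 7.987, 8.022, 8.336, 16.672, 17.366, 18.061}, y in {0, 6.474, 7.193, 7.913, 8.632, 17.264, 17.627, 17.983, 18.626, 18.703, 19.625, 20.625, 26.647, 27.316, 27.985, 28.654, 32.617, 33.617, 34.616, 36.684, 37.353, 38.022}
xmin=-11.405, ymin=0, xmax=18.061, ymax=38.022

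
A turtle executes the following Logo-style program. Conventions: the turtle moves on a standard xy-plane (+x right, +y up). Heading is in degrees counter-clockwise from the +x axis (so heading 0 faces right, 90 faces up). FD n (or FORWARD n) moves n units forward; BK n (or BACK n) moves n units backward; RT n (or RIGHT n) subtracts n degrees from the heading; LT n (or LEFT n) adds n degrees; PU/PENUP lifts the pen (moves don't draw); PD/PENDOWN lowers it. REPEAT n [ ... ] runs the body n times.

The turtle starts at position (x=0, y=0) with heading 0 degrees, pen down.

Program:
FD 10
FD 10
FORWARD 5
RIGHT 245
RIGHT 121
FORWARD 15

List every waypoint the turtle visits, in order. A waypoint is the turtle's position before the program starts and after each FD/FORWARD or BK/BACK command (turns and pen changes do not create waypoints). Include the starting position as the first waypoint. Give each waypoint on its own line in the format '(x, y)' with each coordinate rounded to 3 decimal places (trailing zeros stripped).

Answer: (0, 0)
(10, 0)
(20, 0)
(25, 0)
(39.918, -1.568)

Derivation:
Executing turtle program step by step:
Start: pos=(0,0), heading=0, pen down
FD 10: (0,0) -> (10,0) [heading=0, draw]
FD 10: (10,0) -> (20,0) [heading=0, draw]
FD 5: (20,0) -> (25,0) [heading=0, draw]
RT 245: heading 0 -> 115
RT 121: heading 115 -> 354
FD 15: (25,0) -> (39.918,-1.568) [heading=354, draw]
Final: pos=(39.918,-1.568), heading=354, 4 segment(s) drawn
Waypoints (5 total):
(0, 0)
(10, 0)
(20, 0)
(25, 0)
(39.918, -1.568)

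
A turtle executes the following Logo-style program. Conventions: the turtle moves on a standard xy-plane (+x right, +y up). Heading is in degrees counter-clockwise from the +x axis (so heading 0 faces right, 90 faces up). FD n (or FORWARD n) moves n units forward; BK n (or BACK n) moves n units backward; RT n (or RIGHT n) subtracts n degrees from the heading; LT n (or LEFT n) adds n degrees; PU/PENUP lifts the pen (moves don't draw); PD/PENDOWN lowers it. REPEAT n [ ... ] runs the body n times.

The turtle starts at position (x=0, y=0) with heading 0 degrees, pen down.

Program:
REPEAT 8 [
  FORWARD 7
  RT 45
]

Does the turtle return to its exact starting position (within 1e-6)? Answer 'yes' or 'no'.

Answer: yes

Derivation:
Executing turtle program step by step:
Start: pos=(0,0), heading=0, pen down
REPEAT 8 [
  -- iteration 1/8 --
  FD 7: (0,0) -> (7,0) [heading=0, draw]
  RT 45: heading 0 -> 315
  -- iteration 2/8 --
  FD 7: (7,0) -> (11.95,-4.95) [heading=315, draw]
  RT 45: heading 315 -> 270
  -- iteration 3/8 --
  FD 7: (11.95,-4.95) -> (11.95,-11.95) [heading=270, draw]
  RT 45: heading 270 -> 225
  -- iteration 4/8 --
  FD 7: (11.95,-11.95) -> (7,-16.899) [heading=225, draw]
  RT 45: heading 225 -> 180
  -- iteration 5/8 --
  FD 7: (7,-16.899) -> (0,-16.899) [heading=180, draw]
  RT 45: heading 180 -> 135
  -- iteration 6/8 --
  FD 7: (0,-16.899) -> (-4.95,-11.95) [heading=135, draw]
  RT 45: heading 135 -> 90
  -- iteration 7/8 --
  FD 7: (-4.95,-11.95) -> (-4.95,-4.95) [heading=90, draw]
  RT 45: heading 90 -> 45
  -- iteration 8/8 --
  FD 7: (-4.95,-4.95) -> (0,0) [heading=45, draw]
  RT 45: heading 45 -> 0
]
Final: pos=(0,0), heading=0, 8 segment(s) drawn

Start position: (0, 0)
Final position: (0, 0)
Distance = 0; < 1e-6 -> CLOSED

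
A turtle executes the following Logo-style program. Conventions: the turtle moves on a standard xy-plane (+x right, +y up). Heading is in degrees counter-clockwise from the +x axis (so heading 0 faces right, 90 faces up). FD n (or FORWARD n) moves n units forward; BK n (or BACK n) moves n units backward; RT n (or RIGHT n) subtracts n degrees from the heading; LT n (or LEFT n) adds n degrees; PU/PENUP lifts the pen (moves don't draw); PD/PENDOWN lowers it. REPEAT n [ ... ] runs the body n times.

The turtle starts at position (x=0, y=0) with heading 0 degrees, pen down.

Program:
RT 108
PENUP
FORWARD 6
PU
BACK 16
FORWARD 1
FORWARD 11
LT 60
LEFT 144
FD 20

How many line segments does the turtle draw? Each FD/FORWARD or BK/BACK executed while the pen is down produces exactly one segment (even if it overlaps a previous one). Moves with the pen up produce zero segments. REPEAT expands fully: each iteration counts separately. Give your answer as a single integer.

Answer: 0

Derivation:
Executing turtle program step by step:
Start: pos=(0,0), heading=0, pen down
RT 108: heading 0 -> 252
PU: pen up
FD 6: (0,0) -> (-1.854,-5.706) [heading=252, move]
PU: pen up
BK 16: (-1.854,-5.706) -> (3.09,9.511) [heading=252, move]
FD 1: (3.09,9.511) -> (2.781,8.56) [heading=252, move]
FD 11: (2.781,8.56) -> (-0.618,-1.902) [heading=252, move]
LT 60: heading 252 -> 312
LT 144: heading 312 -> 96
FD 20: (-0.618,-1.902) -> (-2.709,17.988) [heading=96, move]
Final: pos=(-2.709,17.988), heading=96, 0 segment(s) drawn
Segments drawn: 0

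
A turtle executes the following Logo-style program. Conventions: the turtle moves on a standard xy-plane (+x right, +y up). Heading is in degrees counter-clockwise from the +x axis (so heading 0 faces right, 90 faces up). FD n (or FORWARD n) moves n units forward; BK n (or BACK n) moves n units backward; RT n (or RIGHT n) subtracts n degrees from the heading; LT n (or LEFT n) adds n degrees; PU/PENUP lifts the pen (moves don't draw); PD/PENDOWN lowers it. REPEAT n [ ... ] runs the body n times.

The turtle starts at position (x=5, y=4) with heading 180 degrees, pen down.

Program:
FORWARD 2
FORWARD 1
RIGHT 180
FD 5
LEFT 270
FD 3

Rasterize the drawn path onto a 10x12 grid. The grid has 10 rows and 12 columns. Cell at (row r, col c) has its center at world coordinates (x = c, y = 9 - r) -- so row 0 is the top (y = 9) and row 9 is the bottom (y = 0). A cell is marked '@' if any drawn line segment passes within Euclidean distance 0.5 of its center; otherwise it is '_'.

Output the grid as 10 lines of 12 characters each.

Answer: ____________
____________
____________
____________
____________
__@@@@@@____
_______@____
_______@____
_______@____
____________

Derivation:
Segment 0: (5,4) -> (3,4)
Segment 1: (3,4) -> (2,4)
Segment 2: (2,4) -> (7,4)
Segment 3: (7,4) -> (7,1)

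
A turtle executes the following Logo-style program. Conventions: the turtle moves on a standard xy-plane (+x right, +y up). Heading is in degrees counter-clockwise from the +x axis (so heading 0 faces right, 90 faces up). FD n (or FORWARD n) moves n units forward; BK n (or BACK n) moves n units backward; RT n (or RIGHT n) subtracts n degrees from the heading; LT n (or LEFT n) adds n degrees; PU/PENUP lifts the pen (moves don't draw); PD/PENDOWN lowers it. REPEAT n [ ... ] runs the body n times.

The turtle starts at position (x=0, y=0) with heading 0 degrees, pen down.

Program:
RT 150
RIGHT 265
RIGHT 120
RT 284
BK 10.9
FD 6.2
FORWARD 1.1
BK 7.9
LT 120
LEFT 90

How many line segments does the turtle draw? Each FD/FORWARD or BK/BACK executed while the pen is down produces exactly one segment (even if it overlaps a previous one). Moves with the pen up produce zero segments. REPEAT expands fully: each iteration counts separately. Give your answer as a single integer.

Executing turtle program step by step:
Start: pos=(0,0), heading=0, pen down
RT 150: heading 0 -> 210
RT 265: heading 210 -> 305
RT 120: heading 305 -> 185
RT 284: heading 185 -> 261
BK 10.9: (0,0) -> (1.705,10.766) [heading=261, draw]
FD 6.2: (1.705,10.766) -> (0.735,4.642) [heading=261, draw]
FD 1.1: (0.735,4.642) -> (0.563,3.556) [heading=261, draw]
BK 7.9: (0.563,3.556) -> (1.799,11.358) [heading=261, draw]
LT 120: heading 261 -> 21
LT 90: heading 21 -> 111
Final: pos=(1.799,11.358), heading=111, 4 segment(s) drawn
Segments drawn: 4

Answer: 4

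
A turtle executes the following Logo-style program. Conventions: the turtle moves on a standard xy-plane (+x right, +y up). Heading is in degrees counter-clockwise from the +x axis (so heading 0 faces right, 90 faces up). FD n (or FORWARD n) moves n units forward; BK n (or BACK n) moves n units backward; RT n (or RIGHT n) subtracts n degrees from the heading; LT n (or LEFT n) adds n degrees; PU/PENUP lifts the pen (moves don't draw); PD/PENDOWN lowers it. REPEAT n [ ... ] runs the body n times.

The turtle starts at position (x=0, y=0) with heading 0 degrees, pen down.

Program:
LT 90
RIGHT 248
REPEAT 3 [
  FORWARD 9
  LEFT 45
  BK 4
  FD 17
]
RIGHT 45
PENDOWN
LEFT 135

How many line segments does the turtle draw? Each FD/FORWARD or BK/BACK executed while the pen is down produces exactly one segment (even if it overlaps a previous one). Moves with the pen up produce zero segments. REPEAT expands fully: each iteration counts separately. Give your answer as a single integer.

Answer: 9

Derivation:
Executing turtle program step by step:
Start: pos=(0,0), heading=0, pen down
LT 90: heading 0 -> 90
RT 248: heading 90 -> 202
REPEAT 3 [
  -- iteration 1/3 --
  FD 9: (0,0) -> (-8.345,-3.371) [heading=202, draw]
  LT 45: heading 202 -> 247
  BK 4: (-8.345,-3.371) -> (-6.782,0.311) [heading=247, draw]
  FD 17: (-6.782,0.311) -> (-13.424,-15.338) [heading=247, draw]
  -- iteration 2/3 --
  FD 9: (-13.424,-15.338) -> (-16.941,-23.623) [heading=247, draw]
  LT 45: heading 247 -> 292
  BK 4: (-16.941,-23.623) -> (-18.439,-19.914) [heading=292, draw]
  FD 17: (-18.439,-19.914) -> (-12.071,-35.676) [heading=292, draw]
  -- iteration 3/3 --
  FD 9: (-12.071,-35.676) -> (-8.699,-44.021) [heading=292, draw]
  LT 45: heading 292 -> 337
  BK 4: (-8.699,-44.021) -> (-12.381,-42.458) [heading=337, draw]
  FD 17: (-12.381,-42.458) -> (3.267,-49.1) [heading=337, draw]
]
RT 45: heading 337 -> 292
PD: pen down
LT 135: heading 292 -> 67
Final: pos=(3.267,-49.1), heading=67, 9 segment(s) drawn
Segments drawn: 9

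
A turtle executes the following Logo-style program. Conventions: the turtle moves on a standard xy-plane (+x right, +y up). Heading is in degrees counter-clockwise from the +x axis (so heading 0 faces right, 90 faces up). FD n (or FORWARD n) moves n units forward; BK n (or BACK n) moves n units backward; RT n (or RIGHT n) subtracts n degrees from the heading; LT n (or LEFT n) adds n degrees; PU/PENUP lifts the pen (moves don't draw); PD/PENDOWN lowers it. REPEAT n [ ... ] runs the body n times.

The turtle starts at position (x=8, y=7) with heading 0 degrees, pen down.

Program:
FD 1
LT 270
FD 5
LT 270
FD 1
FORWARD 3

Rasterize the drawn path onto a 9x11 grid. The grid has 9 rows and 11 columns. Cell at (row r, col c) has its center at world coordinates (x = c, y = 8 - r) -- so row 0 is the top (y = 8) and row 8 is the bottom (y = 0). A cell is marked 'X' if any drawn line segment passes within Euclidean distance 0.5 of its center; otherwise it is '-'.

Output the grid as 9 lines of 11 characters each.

Segment 0: (8,7) -> (9,7)
Segment 1: (9,7) -> (9,2)
Segment 2: (9,2) -> (8,2)
Segment 3: (8,2) -> (5,2)

Answer: -----------
--------XX-
---------X-
---------X-
---------X-
---------X-
-----XXXXX-
-----------
-----------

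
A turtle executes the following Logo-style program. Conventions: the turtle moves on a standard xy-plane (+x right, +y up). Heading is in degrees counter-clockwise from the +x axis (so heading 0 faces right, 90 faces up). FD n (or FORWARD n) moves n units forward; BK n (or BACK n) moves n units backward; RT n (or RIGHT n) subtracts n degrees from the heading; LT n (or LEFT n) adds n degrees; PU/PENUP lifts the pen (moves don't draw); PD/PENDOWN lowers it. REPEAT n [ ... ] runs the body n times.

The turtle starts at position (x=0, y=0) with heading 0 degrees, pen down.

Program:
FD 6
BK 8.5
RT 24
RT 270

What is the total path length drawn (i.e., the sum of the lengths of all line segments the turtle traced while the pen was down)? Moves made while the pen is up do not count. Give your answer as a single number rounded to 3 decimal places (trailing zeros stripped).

Answer: 14.5

Derivation:
Executing turtle program step by step:
Start: pos=(0,0), heading=0, pen down
FD 6: (0,0) -> (6,0) [heading=0, draw]
BK 8.5: (6,0) -> (-2.5,0) [heading=0, draw]
RT 24: heading 0 -> 336
RT 270: heading 336 -> 66
Final: pos=(-2.5,0), heading=66, 2 segment(s) drawn

Segment lengths:
  seg 1: (0,0) -> (6,0), length = 6
  seg 2: (6,0) -> (-2.5,0), length = 8.5
Total = 14.5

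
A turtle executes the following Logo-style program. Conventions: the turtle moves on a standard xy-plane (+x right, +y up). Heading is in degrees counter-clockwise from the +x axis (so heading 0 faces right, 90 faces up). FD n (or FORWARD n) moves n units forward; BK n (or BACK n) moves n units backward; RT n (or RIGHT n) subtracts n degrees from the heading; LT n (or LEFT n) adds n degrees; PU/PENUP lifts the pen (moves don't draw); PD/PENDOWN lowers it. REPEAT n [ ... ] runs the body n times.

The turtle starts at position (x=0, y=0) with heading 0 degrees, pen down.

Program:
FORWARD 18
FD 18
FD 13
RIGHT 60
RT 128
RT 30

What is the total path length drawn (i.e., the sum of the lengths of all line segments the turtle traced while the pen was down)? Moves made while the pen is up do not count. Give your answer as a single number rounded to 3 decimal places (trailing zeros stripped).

Answer: 49

Derivation:
Executing turtle program step by step:
Start: pos=(0,0), heading=0, pen down
FD 18: (0,0) -> (18,0) [heading=0, draw]
FD 18: (18,0) -> (36,0) [heading=0, draw]
FD 13: (36,0) -> (49,0) [heading=0, draw]
RT 60: heading 0 -> 300
RT 128: heading 300 -> 172
RT 30: heading 172 -> 142
Final: pos=(49,0), heading=142, 3 segment(s) drawn

Segment lengths:
  seg 1: (0,0) -> (18,0), length = 18
  seg 2: (18,0) -> (36,0), length = 18
  seg 3: (36,0) -> (49,0), length = 13
Total = 49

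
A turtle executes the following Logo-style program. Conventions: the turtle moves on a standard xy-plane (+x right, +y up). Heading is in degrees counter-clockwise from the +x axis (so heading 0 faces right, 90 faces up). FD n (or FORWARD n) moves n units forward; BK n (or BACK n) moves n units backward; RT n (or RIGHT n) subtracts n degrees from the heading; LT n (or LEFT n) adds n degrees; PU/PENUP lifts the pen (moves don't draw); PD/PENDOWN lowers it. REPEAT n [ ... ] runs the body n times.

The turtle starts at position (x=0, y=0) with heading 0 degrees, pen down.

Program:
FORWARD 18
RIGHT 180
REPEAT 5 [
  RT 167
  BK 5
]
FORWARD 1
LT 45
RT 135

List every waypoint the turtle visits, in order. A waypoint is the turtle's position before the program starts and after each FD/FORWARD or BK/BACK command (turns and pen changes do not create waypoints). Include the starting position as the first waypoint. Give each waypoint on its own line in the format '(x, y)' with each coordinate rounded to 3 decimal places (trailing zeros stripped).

Executing turtle program step by step:
Start: pos=(0,0), heading=0, pen down
FD 18: (0,0) -> (18,0) [heading=0, draw]
RT 180: heading 0 -> 180
REPEAT 5 [
  -- iteration 1/5 --
  RT 167: heading 180 -> 13
  BK 5: (18,0) -> (13.128,-1.125) [heading=13, draw]
  -- iteration 2/5 --
  RT 167: heading 13 -> 206
  BK 5: (13.128,-1.125) -> (17.622,1.067) [heading=206, draw]
  -- iteration 3/5 --
  RT 167: heading 206 -> 39
  BK 5: (17.622,1.067) -> (13.736,-2.08) [heading=39, draw]
  -- iteration 4/5 --
  RT 167: heading 39 -> 232
  BK 5: (13.736,-2.08) -> (16.815,1.861) [heading=232, draw]
  -- iteration 5/5 --
  RT 167: heading 232 -> 65
  BK 5: (16.815,1.861) -> (14.702,-2.671) [heading=65, draw]
]
FD 1: (14.702,-2.671) -> (15.124,-1.765) [heading=65, draw]
LT 45: heading 65 -> 110
RT 135: heading 110 -> 335
Final: pos=(15.124,-1.765), heading=335, 7 segment(s) drawn
Waypoints (8 total):
(0, 0)
(18, 0)
(13.128, -1.125)
(17.622, 1.067)
(13.736, -2.08)
(16.815, 1.861)
(14.702, -2.671)
(15.124, -1.765)

Answer: (0, 0)
(18, 0)
(13.128, -1.125)
(17.622, 1.067)
(13.736, -2.08)
(16.815, 1.861)
(14.702, -2.671)
(15.124, -1.765)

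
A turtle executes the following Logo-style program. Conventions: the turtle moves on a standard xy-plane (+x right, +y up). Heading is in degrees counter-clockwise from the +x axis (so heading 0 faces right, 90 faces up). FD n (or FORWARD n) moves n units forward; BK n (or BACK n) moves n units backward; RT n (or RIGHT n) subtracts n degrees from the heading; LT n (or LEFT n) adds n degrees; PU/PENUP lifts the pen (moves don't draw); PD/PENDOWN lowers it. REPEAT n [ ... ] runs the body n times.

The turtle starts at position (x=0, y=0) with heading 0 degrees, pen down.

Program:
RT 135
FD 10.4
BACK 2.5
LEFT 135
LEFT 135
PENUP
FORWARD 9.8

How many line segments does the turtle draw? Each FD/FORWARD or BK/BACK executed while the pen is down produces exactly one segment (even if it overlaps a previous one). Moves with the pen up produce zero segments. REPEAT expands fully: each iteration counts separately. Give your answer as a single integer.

Answer: 2

Derivation:
Executing turtle program step by step:
Start: pos=(0,0), heading=0, pen down
RT 135: heading 0 -> 225
FD 10.4: (0,0) -> (-7.354,-7.354) [heading=225, draw]
BK 2.5: (-7.354,-7.354) -> (-5.586,-5.586) [heading=225, draw]
LT 135: heading 225 -> 0
LT 135: heading 0 -> 135
PU: pen up
FD 9.8: (-5.586,-5.586) -> (-12.516,1.344) [heading=135, move]
Final: pos=(-12.516,1.344), heading=135, 2 segment(s) drawn
Segments drawn: 2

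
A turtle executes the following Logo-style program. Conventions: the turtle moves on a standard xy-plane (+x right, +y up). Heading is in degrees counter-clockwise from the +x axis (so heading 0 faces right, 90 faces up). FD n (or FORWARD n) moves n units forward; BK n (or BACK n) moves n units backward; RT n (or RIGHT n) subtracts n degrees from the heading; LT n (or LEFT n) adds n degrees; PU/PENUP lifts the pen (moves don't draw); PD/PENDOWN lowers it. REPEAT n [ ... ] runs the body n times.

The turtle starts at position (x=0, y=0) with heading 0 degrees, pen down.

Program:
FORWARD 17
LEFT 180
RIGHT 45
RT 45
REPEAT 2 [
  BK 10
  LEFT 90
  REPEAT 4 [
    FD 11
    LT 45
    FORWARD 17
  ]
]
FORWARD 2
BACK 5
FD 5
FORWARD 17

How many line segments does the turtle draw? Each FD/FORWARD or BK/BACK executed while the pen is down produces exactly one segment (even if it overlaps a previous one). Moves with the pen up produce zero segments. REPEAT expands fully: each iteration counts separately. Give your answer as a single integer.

Answer: 23

Derivation:
Executing turtle program step by step:
Start: pos=(0,0), heading=0, pen down
FD 17: (0,0) -> (17,0) [heading=0, draw]
LT 180: heading 0 -> 180
RT 45: heading 180 -> 135
RT 45: heading 135 -> 90
REPEAT 2 [
  -- iteration 1/2 --
  BK 10: (17,0) -> (17,-10) [heading=90, draw]
  LT 90: heading 90 -> 180
  REPEAT 4 [
    -- iteration 1/4 --
    FD 11: (17,-10) -> (6,-10) [heading=180, draw]
    LT 45: heading 180 -> 225
    FD 17: (6,-10) -> (-6.021,-22.021) [heading=225, draw]
    -- iteration 2/4 --
    FD 11: (-6.021,-22.021) -> (-13.799,-29.799) [heading=225, draw]
    LT 45: heading 225 -> 270
    FD 17: (-13.799,-29.799) -> (-13.799,-46.799) [heading=270, draw]
    -- iteration 3/4 --
    FD 11: (-13.799,-46.799) -> (-13.799,-57.799) [heading=270, draw]
    LT 45: heading 270 -> 315
    FD 17: (-13.799,-57.799) -> (-1.778,-69.82) [heading=315, draw]
    -- iteration 4/4 --
    FD 11: (-1.778,-69.82) -> (6,-77.598) [heading=315, draw]
    LT 45: heading 315 -> 0
    FD 17: (6,-77.598) -> (23,-77.598) [heading=0, draw]
  ]
  -- iteration 2/2 --
  BK 10: (23,-77.598) -> (13,-77.598) [heading=0, draw]
  LT 90: heading 0 -> 90
  REPEAT 4 [
    -- iteration 1/4 --
    FD 11: (13,-77.598) -> (13,-66.598) [heading=90, draw]
    LT 45: heading 90 -> 135
    FD 17: (13,-66.598) -> (0.979,-54.577) [heading=135, draw]
    -- iteration 2/4 --
    FD 11: (0.979,-54.577) -> (-6.799,-46.799) [heading=135, draw]
    LT 45: heading 135 -> 180
    FD 17: (-6.799,-46.799) -> (-23.799,-46.799) [heading=180, draw]
    -- iteration 3/4 --
    FD 11: (-23.799,-46.799) -> (-34.799,-46.799) [heading=180, draw]
    LT 45: heading 180 -> 225
    FD 17: (-34.799,-46.799) -> (-46.82,-58.82) [heading=225, draw]
    -- iteration 4/4 --
    FD 11: (-46.82,-58.82) -> (-54.598,-66.598) [heading=225, draw]
    LT 45: heading 225 -> 270
    FD 17: (-54.598,-66.598) -> (-54.598,-83.598) [heading=270, draw]
  ]
]
FD 2: (-54.598,-83.598) -> (-54.598,-85.598) [heading=270, draw]
BK 5: (-54.598,-85.598) -> (-54.598,-80.598) [heading=270, draw]
FD 5: (-54.598,-80.598) -> (-54.598,-85.598) [heading=270, draw]
FD 17: (-54.598,-85.598) -> (-54.598,-102.598) [heading=270, draw]
Final: pos=(-54.598,-102.598), heading=270, 23 segment(s) drawn
Segments drawn: 23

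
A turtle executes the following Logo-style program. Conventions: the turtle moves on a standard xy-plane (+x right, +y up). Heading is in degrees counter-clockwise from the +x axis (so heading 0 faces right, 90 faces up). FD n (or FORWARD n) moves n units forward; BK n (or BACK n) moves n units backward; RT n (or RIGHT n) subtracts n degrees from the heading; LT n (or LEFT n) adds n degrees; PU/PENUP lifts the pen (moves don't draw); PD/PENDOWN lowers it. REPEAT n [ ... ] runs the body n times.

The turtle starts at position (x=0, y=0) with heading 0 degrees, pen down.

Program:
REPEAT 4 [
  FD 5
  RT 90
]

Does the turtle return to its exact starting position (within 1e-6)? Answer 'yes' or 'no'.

Executing turtle program step by step:
Start: pos=(0,0), heading=0, pen down
REPEAT 4 [
  -- iteration 1/4 --
  FD 5: (0,0) -> (5,0) [heading=0, draw]
  RT 90: heading 0 -> 270
  -- iteration 2/4 --
  FD 5: (5,0) -> (5,-5) [heading=270, draw]
  RT 90: heading 270 -> 180
  -- iteration 3/4 --
  FD 5: (5,-5) -> (0,-5) [heading=180, draw]
  RT 90: heading 180 -> 90
  -- iteration 4/4 --
  FD 5: (0,-5) -> (0,0) [heading=90, draw]
  RT 90: heading 90 -> 0
]
Final: pos=(0,0), heading=0, 4 segment(s) drawn

Start position: (0, 0)
Final position: (0, 0)
Distance = 0; < 1e-6 -> CLOSED

Answer: yes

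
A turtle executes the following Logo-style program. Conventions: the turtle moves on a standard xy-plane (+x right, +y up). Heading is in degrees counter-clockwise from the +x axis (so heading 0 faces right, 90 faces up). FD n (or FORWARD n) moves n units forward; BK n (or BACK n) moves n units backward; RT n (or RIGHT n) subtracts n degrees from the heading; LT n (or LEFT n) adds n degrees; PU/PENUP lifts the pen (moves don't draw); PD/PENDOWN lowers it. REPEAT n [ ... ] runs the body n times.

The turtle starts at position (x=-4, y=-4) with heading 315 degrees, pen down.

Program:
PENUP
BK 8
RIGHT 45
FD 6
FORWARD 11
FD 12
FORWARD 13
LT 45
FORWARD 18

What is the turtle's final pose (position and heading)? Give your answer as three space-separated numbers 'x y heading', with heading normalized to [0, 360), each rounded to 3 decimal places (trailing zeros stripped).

Executing turtle program step by step:
Start: pos=(-4,-4), heading=315, pen down
PU: pen up
BK 8: (-4,-4) -> (-9.657,1.657) [heading=315, move]
RT 45: heading 315 -> 270
FD 6: (-9.657,1.657) -> (-9.657,-4.343) [heading=270, move]
FD 11: (-9.657,-4.343) -> (-9.657,-15.343) [heading=270, move]
FD 12: (-9.657,-15.343) -> (-9.657,-27.343) [heading=270, move]
FD 13: (-9.657,-27.343) -> (-9.657,-40.343) [heading=270, move]
LT 45: heading 270 -> 315
FD 18: (-9.657,-40.343) -> (3.071,-53.071) [heading=315, move]
Final: pos=(3.071,-53.071), heading=315, 0 segment(s) drawn

Answer: 3.071 -53.071 315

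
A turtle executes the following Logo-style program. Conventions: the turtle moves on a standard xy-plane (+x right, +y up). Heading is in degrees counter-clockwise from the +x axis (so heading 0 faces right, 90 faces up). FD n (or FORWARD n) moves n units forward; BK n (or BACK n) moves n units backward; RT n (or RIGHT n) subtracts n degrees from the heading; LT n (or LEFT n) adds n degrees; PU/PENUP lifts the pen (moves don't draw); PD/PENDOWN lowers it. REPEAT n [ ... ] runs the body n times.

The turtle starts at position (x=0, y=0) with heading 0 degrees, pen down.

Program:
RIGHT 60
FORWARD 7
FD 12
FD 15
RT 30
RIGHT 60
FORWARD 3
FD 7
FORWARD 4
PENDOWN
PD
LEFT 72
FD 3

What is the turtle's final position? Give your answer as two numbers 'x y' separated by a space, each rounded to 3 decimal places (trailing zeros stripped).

Answer: 5.499 -39.379

Derivation:
Executing turtle program step by step:
Start: pos=(0,0), heading=0, pen down
RT 60: heading 0 -> 300
FD 7: (0,0) -> (3.5,-6.062) [heading=300, draw]
FD 12: (3.5,-6.062) -> (9.5,-16.454) [heading=300, draw]
FD 15: (9.5,-16.454) -> (17,-29.445) [heading=300, draw]
RT 30: heading 300 -> 270
RT 60: heading 270 -> 210
FD 3: (17,-29.445) -> (14.402,-30.945) [heading=210, draw]
FD 7: (14.402,-30.945) -> (8.34,-34.445) [heading=210, draw]
FD 4: (8.34,-34.445) -> (4.876,-36.445) [heading=210, draw]
PD: pen down
PD: pen down
LT 72: heading 210 -> 282
FD 3: (4.876,-36.445) -> (5.499,-39.379) [heading=282, draw]
Final: pos=(5.499,-39.379), heading=282, 7 segment(s) drawn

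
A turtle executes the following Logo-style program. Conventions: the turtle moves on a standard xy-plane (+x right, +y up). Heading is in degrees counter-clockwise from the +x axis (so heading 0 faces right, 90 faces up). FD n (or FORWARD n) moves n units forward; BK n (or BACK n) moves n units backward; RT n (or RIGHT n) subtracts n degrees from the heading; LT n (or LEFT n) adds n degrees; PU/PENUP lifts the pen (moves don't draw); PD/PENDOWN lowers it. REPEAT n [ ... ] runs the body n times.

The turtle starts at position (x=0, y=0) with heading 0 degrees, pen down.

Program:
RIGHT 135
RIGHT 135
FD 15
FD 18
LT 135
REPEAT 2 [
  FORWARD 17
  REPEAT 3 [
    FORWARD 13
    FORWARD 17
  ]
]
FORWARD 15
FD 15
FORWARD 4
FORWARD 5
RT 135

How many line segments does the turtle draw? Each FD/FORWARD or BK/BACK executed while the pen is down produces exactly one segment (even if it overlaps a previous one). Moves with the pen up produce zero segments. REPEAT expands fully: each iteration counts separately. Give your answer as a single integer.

Executing turtle program step by step:
Start: pos=(0,0), heading=0, pen down
RT 135: heading 0 -> 225
RT 135: heading 225 -> 90
FD 15: (0,0) -> (0,15) [heading=90, draw]
FD 18: (0,15) -> (0,33) [heading=90, draw]
LT 135: heading 90 -> 225
REPEAT 2 [
  -- iteration 1/2 --
  FD 17: (0,33) -> (-12.021,20.979) [heading=225, draw]
  REPEAT 3 [
    -- iteration 1/3 --
    FD 13: (-12.021,20.979) -> (-21.213,11.787) [heading=225, draw]
    FD 17: (-21.213,11.787) -> (-33.234,-0.234) [heading=225, draw]
    -- iteration 2/3 --
    FD 13: (-33.234,-0.234) -> (-42.426,-9.426) [heading=225, draw]
    FD 17: (-42.426,-9.426) -> (-54.447,-21.447) [heading=225, draw]
    -- iteration 3/3 --
    FD 13: (-54.447,-21.447) -> (-63.64,-30.64) [heading=225, draw]
    FD 17: (-63.64,-30.64) -> (-75.66,-42.66) [heading=225, draw]
  ]
  -- iteration 2/2 --
  FD 17: (-75.66,-42.66) -> (-87.681,-54.681) [heading=225, draw]
  REPEAT 3 [
    -- iteration 1/3 --
    FD 13: (-87.681,-54.681) -> (-96.874,-63.874) [heading=225, draw]
    FD 17: (-96.874,-63.874) -> (-108.894,-75.894) [heading=225, draw]
    -- iteration 2/3 --
    FD 13: (-108.894,-75.894) -> (-118.087,-85.087) [heading=225, draw]
    FD 17: (-118.087,-85.087) -> (-130.108,-97.108) [heading=225, draw]
    -- iteration 3/3 --
    FD 13: (-130.108,-97.108) -> (-139.3,-106.3) [heading=225, draw]
    FD 17: (-139.3,-106.3) -> (-151.321,-118.321) [heading=225, draw]
  ]
]
FD 15: (-151.321,-118.321) -> (-161.927,-128.927) [heading=225, draw]
FD 15: (-161.927,-128.927) -> (-172.534,-139.534) [heading=225, draw]
FD 4: (-172.534,-139.534) -> (-175.362,-142.362) [heading=225, draw]
FD 5: (-175.362,-142.362) -> (-178.898,-145.898) [heading=225, draw]
RT 135: heading 225 -> 90
Final: pos=(-178.898,-145.898), heading=90, 20 segment(s) drawn
Segments drawn: 20

Answer: 20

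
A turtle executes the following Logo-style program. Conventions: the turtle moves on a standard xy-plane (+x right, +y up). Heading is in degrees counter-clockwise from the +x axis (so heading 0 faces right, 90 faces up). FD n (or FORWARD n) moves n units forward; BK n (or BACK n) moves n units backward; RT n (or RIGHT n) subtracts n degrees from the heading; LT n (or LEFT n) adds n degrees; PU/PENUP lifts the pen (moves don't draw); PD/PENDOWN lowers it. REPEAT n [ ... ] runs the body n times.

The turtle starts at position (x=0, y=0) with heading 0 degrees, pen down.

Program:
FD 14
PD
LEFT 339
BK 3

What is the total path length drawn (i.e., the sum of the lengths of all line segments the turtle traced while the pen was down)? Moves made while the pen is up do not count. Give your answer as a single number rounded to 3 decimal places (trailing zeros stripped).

Answer: 17

Derivation:
Executing turtle program step by step:
Start: pos=(0,0), heading=0, pen down
FD 14: (0,0) -> (14,0) [heading=0, draw]
PD: pen down
LT 339: heading 0 -> 339
BK 3: (14,0) -> (11.199,1.075) [heading=339, draw]
Final: pos=(11.199,1.075), heading=339, 2 segment(s) drawn

Segment lengths:
  seg 1: (0,0) -> (14,0), length = 14
  seg 2: (14,0) -> (11.199,1.075), length = 3
Total = 17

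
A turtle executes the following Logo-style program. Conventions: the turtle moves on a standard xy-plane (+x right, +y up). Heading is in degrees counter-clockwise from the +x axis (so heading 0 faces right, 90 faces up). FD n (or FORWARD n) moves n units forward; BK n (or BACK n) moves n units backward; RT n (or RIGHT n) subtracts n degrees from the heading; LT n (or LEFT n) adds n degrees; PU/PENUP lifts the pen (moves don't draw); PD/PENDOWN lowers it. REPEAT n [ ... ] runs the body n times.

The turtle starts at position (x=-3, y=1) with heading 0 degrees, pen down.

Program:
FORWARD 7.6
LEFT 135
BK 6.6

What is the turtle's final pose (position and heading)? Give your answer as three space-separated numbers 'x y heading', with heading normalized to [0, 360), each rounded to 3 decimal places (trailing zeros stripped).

Answer: 9.267 -3.667 135

Derivation:
Executing turtle program step by step:
Start: pos=(-3,1), heading=0, pen down
FD 7.6: (-3,1) -> (4.6,1) [heading=0, draw]
LT 135: heading 0 -> 135
BK 6.6: (4.6,1) -> (9.267,-3.667) [heading=135, draw]
Final: pos=(9.267,-3.667), heading=135, 2 segment(s) drawn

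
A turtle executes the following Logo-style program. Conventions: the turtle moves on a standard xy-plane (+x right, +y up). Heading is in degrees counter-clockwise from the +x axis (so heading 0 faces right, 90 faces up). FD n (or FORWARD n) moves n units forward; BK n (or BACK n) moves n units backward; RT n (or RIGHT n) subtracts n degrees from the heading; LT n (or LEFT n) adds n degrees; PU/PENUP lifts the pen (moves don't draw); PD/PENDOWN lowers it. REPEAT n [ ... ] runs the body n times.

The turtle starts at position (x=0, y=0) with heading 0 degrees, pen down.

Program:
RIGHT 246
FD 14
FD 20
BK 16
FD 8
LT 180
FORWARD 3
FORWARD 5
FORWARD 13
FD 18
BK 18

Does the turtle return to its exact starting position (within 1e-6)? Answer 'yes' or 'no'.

Answer: no

Derivation:
Executing turtle program step by step:
Start: pos=(0,0), heading=0, pen down
RT 246: heading 0 -> 114
FD 14: (0,0) -> (-5.694,12.79) [heading=114, draw]
FD 20: (-5.694,12.79) -> (-13.829,31.061) [heading=114, draw]
BK 16: (-13.829,31.061) -> (-7.321,16.444) [heading=114, draw]
FD 8: (-7.321,16.444) -> (-10.575,23.752) [heading=114, draw]
LT 180: heading 114 -> 294
FD 3: (-10.575,23.752) -> (-9.355,21.012) [heading=294, draw]
FD 5: (-9.355,21.012) -> (-7.321,16.444) [heading=294, draw]
FD 13: (-7.321,16.444) -> (-2.034,4.568) [heading=294, draw]
FD 18: (-2.034,4.568) -> (5.288,-11.876) [heading=294, draw]
BK 18: (5.288,-11.876) -> (-2.034,4.568) [heading=294, draw]
Final: pos=(-2.034,4.568), heading=294, 9 segment(s) drawn

Start position: (0, 0)
Final position: (-2.034, 4.568)
Distance = 5; >= 1e-6 -> NOT closed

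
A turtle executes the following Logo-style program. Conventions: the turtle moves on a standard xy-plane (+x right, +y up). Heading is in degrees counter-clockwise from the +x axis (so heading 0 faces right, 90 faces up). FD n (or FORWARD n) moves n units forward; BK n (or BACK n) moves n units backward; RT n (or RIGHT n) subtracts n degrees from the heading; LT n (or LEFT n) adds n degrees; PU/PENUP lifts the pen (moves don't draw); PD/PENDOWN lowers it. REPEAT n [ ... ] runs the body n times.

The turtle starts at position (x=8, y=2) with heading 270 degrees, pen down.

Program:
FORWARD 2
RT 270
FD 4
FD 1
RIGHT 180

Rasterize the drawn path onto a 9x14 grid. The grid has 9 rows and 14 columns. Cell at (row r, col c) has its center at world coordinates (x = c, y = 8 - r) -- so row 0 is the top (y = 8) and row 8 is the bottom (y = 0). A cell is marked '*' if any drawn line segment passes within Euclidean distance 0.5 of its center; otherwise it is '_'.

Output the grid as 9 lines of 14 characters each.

Answer: ______________
______________
______________
______________
______________
______________
________*_____
________*_____
________******

Derivation:
Segment 0: (8,2) -> (8,0)
Segment 1: (8,0) -> (12,0)
Segment 2: (12,0) -> (13,0)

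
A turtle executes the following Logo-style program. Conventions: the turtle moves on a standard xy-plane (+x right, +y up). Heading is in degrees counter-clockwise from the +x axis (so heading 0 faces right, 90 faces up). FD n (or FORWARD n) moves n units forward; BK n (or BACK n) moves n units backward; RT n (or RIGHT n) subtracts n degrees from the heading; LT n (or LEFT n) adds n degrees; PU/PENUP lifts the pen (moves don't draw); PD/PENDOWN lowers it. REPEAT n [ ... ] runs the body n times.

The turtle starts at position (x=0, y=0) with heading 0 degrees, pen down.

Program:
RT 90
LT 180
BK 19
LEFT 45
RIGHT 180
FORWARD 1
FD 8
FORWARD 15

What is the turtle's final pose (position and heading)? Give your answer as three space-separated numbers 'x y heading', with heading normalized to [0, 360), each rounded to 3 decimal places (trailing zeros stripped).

Answer: 16.971 -35.971 315

Derivation:
Executing turtle program step by step:
Start: pos=(0,0), heading=0, pen down
RT 90: heading 0 -> 270
LT 180: heading 270 -> 90
BK 19: (0,0) -> (0,-19) [heading=90, draw]
LT 45: heading 90 -> 135
RT 180: heading 135 -> 315
FD 1: (0,-19) -> (0.707,-19.707) [heading=315, draw]
FD 8: (0.707,-19.707) -> (6.364,-25.364) [heading=315, draw]
FD 15: (6.364,-25.364) -> (16.971,-35.971) [heading=315, draw]
Final: pos=(16.971,-35.971), heading=315, 4 segment(s) drawn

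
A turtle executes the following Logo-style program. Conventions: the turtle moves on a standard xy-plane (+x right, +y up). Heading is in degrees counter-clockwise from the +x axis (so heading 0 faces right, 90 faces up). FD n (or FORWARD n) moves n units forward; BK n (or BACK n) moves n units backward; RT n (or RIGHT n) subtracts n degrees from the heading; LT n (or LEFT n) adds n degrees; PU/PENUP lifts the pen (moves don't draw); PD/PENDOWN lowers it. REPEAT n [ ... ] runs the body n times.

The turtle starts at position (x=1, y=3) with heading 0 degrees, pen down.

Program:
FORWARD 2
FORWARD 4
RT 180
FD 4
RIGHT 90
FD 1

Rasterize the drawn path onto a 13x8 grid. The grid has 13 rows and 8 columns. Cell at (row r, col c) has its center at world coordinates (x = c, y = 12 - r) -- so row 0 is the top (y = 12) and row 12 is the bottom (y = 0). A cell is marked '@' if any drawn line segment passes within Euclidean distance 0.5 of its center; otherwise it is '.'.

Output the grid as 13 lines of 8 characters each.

Answer: ........
........
........
........
........
........
........
........
...@....
.@@@@@@@
........
........
........

Derivation:
Segment 0: (1,3) -> (3,3)
Segment 1: (3,3) -> (7,3)
Segment 2: (7,3) -> (3,3)
Segment 3: (3,3) -> (3,4)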